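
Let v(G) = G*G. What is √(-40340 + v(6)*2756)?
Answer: 2*√14719 ≈ 242.64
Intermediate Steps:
v(G) = G²
√(-40340 + v(6)*2756) = √(-40340 + 6²*2756) = √(-40340 + 36*2756) = √(-40340 + 99216) = √58876 = 2*√14719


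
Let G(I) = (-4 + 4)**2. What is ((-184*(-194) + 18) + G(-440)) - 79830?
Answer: -44116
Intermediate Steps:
G(I) = 0 (G(I) = 0**2 = 0)
((-184*(-194) + 18) + G(-440)) - 79830 = ((-184*(-194) + 18) + 0) - 79830 = ((35696 + 18) + 0) - 79830 = (35714 + 0) - 79830 = 35714 - 79830 = -44116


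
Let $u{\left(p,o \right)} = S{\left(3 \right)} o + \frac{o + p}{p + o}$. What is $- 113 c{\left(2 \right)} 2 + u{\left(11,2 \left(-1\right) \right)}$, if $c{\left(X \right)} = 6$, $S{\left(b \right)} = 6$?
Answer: $-1367$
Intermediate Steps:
$u{\left(p,o \right)} = 1 + 6 o$ ($u{\left(p,o \right)} = 6 o + \frac{o + p}{p + o} = 6 o + \frac{o + p}{o + p} = 6 o + 1 = 1 + 6 o$)
$- 113 c{\left(2 \right)} 2 + u{\left(11,2 \left(-1\right) \right)} = - 113 \cdot 6 \cdot 2 + \left(1 + 6 \cdot 2 \left(-1\right)\right) = \left(-113\right) 12 + \left(1 + 6 \left(-2\right)\right) = -1356 + \left(1 - 12\right) = -1356 - 11 = -1367$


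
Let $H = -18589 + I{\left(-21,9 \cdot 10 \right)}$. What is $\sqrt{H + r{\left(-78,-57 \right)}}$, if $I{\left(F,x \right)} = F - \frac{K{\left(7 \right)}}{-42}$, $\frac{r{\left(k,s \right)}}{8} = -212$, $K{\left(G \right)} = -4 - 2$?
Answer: $\frac{i \sqrt{995001}}{7} \approx 142.5 i$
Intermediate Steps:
$K{\left(G \right)} = -6$
$r{\left(k,s \right)} = -1696$ ($r{\left(k,s \right)} = 8 \left(-212\right) = -1696$)
$I{\left(F,x \right)} = - \frac{1}{7} + F$ ($I{\left(F,x \right)} = F - - \frac{6}{-42} = F - \left(-6\right) \left(- \frac{1}{42}\right) = F - \frac{1}{7} = - \frac{1}{7} + F$)
$H = - \frac{130271}{7}$ ($H = -18589 - \frac{148}{7} = - \frac{130271}{7} \approx -18610.0$)
$\sqrt{H + r{\left(-78,-57 \right)}} = \sqrt{- \frac{130271}{7} - 1696} = \sqrt{- \frac{142143}{7}} = \frac{i \sqrt{995001}}{7}$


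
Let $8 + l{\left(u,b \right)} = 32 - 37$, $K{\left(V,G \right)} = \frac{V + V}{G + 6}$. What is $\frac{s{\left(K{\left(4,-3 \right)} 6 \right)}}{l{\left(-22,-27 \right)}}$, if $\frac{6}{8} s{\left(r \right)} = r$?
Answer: $- \frac{64}{39} \approx -1.641$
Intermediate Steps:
$K{\left(V,G \right)} = \frac{2 V}{6 + G}$
$s{\left(r \right)} = \frac{4 r}{3}$
$l{\left(u,b \right)} = -13$ ($l{\left(u,b \right)} = -8 + \left(32 - 37\right) = -8 - 5 = -13$)
$\frac{s{\left(K{\left(4,-3 \right)} 6 \right)}}{l{\left(-22,-27 \right)}} = \frac{\frac{4}{3} \cdot 2 \cdot 4 \frac{1}{6 - 3} \cdot 6}{-13} = \frac{4 \cdot 2 \cdot 4 \cdot \frac{1}{3} \cdot 6}{3} \left(- \frac{1}{13}\right) = \frac{4 \cdot \frac{8}{3} \cdot 6}{3} \left(- \frac{1}{13}\right) = \frac{4}{3} \cdot 16 \left(- \frac{1}{13}\right) = \frac{64}{3} \left(- \frac{1}{13}\right) = - \frac{64}{39}$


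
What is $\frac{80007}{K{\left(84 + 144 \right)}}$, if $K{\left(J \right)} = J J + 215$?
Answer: $\frac{80007}{52199} \approx 1.5327$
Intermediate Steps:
$K{\left(J \right)} = 215 + J^{2}$ ($K{\left(J \right)} = J^{2} + 215 = 215 + J^{2}$)
$\frac{80007}{K{\left(84 + 144 \right)}} = \frac{80007}{215 + \left(84 + 144\right)^{2}} = \frac{80007}{215 + 228^{2}} = \frac{80007}{215 + 51984} = \frac{80007}{52199}$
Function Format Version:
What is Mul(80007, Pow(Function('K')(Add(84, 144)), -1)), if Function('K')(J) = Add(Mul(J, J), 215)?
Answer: Rational(80007, 52199) ≈ 1.5327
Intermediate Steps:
Function('K')(J) = Add(215, Pow(J, 2)) (Function('K')(J) = Add(Pow(J, 2), 215) = Add(215, Pow(J, 2)))
Mul(80007, Pow(Function('K')(Add(84, 144)), -1)) = Mul(80007, Pow(Add(215, Pow(Add(84, 144), 2)), -1)) = Mul(80007, Pow(Add(215, Pow(228, 2)), -1)) = Mul(80007, Pow(Add(215, 51984), -1)) = Mul(80007, Pow(52199, -1)) = Mul(80007, Rational(1, 52199)) = Rational(80007, 52199)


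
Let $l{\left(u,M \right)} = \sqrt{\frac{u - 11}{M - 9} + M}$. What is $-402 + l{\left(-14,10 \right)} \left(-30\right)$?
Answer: $-402 - 30 i \sqrt{15} \approx -402.0 - 116.19 i$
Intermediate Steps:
$l{\left(u,M \right)} = \sqrt{M + \frac{-11 + u}{-9 + M}}$ ($l{\left(u,M \right)} = \sqrt{\frac{-11 + u}{-9 + M} + M} = \sqrt{M + \frac{-11 + u}{-9 + M}}$)
$-402 + l{\left(-14,10 \right)} \left(-30\right) = -402 + \sqrt{\frac{-11 - 14 + 10 \left(-9 + 10\right)}{-9 + 10}} \left(-30\right) = -402 + \sqrt{\frac{-11 - 14 + 10 \cdot 1}{1}} \left(-30\right) = -402 + \sqrt{1 \left(-11 - 14 + 10\right)} \left(-30\right) = -402 + \sqrt{1 \left(-15\right)} \left(-30\right) = -402 + \sqrt{-15} \left(-30\right) = -402 + i \sqrt{15} \left(-30\right) = -402 - 30 i \sqrt{15}$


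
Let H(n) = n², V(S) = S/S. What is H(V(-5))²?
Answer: 1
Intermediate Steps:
V(S) = 1
H(V(-5))² = (1²)² = 1² = 1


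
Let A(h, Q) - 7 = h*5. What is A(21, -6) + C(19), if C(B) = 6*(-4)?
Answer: 88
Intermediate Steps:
A(h, Q) = 7 + 5*h (A(h, Q) = 7 + h*5 = 7 + 5*h)
C(B) = -24
A(21, -6) + C(19) = (7 + 5*21) - 24 = (7 + 105) - 24 = 112 - 24 = 88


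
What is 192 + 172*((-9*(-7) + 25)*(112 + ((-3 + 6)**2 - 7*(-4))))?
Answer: 2255456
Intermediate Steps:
192 + 172*((-9*(-7) + 25)*(112 + ((-3 + 6)**2 - 7*(-4)))) = 192 + 172*((63 + 25)*(112 + (3**2 + 28))) = 192 + 172*(88*(112 + (9 + 28))) = 192 + 172*(88*(112 + 37)) = 192 + 172*(88*149) = 192 + 172*13112 = 192 + 2255264 = 2255456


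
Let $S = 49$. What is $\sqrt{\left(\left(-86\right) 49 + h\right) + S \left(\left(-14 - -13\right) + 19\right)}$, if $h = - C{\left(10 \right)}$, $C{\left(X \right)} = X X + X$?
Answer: $i \sqrt{3442} \approx 58.669 i$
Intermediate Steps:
$C{\left(X \right)} = X + X^{2}$ ($C{\left(X \right)} = X^{2} + X = X + X^{2}$)
$h = -110$ ($h = - 10 \left(1 + 10\right) = - 10 \cdot 11 = \left(-1\right) 110 = -110$)
$\sqrt{\left(\left(-86\right) 49 + h\right) + S \left(\left(-14 - -13\right) + 19\right)} = \sqrt{\left(\left(-86\right) 49 - 110\right) + 49 \left(\left(-14 - -13\right) + 19\right)} = \sqrt{\left(-4214 - 110\right) + 49 \left(\left(-14 + 13\right) + 19\right)} = \sqrt{-4324 + 49 \left(-1 + 19\right)} = \sqrt{-4324 + 49 \cdot 18} = \sqrt{-4324 + 882} = \sqrt{-3442} = i \sqrt{3442}$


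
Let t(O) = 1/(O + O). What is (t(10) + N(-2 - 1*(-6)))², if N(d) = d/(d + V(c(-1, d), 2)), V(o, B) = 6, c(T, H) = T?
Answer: 81/400 ≈ 0.20250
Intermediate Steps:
t(O) = 1/(2*O)
N(d) = d/(6 + d) (N(d) = d/(d + 6) = d/(6 + d))
(t(10) + N(-2 - 1*(-6)))² = ((½)/10 + (-2 - 1*(-6))/(6 + (-2 - 1*(-6))))² = ((½)*(⅒) + (-2 + 6)/(6 + (-2 + 6)))² = (1/20 + 4/(6 + 4))² = (1/20 + 4/10)² = (1/20 + 4*(⅒))² = (1/20 + ⅖)² = (9/20)² = 81/400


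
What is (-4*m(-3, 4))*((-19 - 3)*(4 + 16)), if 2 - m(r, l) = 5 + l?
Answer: -12320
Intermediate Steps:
m(r, l) = -3 - l (m(r, l) = 2 - (5 + l) = 2 + (-5 - l) = -3 - l)
(-4*m(-3, 4))*((-19 - 3)*(4 + 16)) = (-4*(-3 - 1*4))*((-19 - 3)*(4 + 16)) = (-4*(-3 - 4))*(-22*20) = -4*(-7)*(-440) = 28*(-440) = -12320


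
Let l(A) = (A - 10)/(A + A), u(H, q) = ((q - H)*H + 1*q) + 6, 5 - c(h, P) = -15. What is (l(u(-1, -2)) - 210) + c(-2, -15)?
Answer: -381/2 ≈ -190.50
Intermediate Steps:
c(h, P) = 20 (c(h, P) = 5 - 1*(-15) = 5 + 15 = 20)
u(H, q) = 6 + q + H*(q - H) (u(H, q) = (H*(q - H) + q) + 6 = (q + H*(q - H)) + 6 = 6 + q + H*(q - H))
l(A) = (-10 + A)/(2*A) (l(A) = (-10 + A)/((2*A)) = (-10 + A)*(1/(2*A)) = (-10 + A)/(2*A))
(l(u(-1, -2)) - 210) + c(-2, -15) = ((-10 + (6 - 2 - 1*(-1)² - 1*(-2)))/(2*(6 - 2 - 1*(-1)² - 1*(-2))) - 210) + 20 = ((-10 + (6 - 2 - 1*1 + 2))/(2*(6 - 2 - 1*1 + 2)) - 210) + 20 = ((-10 + (6 - 2 - 1 + 2))/(2*(6 - 2 - 1 + 2)) - 210) + 20 = ((½)*(-10 + 5)/5 - 210) + 20 = ((½)*(⅕)*(-5) - 210) + 20 = (-½ - 210) + 20 = -421/2 + 20 = -381/2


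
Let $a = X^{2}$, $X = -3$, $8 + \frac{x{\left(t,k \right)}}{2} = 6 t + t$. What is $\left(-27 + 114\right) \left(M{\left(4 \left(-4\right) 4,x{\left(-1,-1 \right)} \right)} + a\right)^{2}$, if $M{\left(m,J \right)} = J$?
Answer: $38367$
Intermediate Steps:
$x{\left(t,k \right)} = -16 + 14 t$ ($x{\left(t,k \right)} = -16 + 2 \left(6 t + t\right) = -16 + 2 \cdot 7 t = -16 + 14 t$)
$a = 9$ ($a = \left(-3\right)^{2} = 9$)
$\left(-27 + 114\right) \left(M{\left(4 \left(-4\right) 4,x{\left(-1,-1 \right)} \right)} + a\right)^{2} = \left(-27 + 114\right) \left(\left(-16 + 14 \left(-1\right)\right) + 9\right)^{2} = 87 \left(\left(-16 - 14\right) + 9\right)^{2} = 87 \left(-30 + 9\right)^{2} = 87 \left(-21\right)^{2} = 87 \cdot 441 = 38367$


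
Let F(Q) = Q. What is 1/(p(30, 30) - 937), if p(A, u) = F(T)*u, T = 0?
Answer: -1/937 ≈ -0.0010672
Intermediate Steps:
p(A, u) = 0 (p(A, u) = 0*u = 0)
1/(p(30, 30) - 937) = 1/(0 - 937) = 1/(-937) = -1/937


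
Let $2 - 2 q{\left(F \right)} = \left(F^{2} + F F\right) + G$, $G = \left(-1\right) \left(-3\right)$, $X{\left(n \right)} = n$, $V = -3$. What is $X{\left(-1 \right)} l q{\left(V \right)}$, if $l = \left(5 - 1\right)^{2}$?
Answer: $152$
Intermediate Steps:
$l = 16$ ($l = 4^{2} = 16$)
$G = 3$
$q{\left(F \right)} = - \frac{1}{2} - F^{2}$ ($q{\left(F \right)} = 1 - \frac{\left(F^{2} + F F\right) + 3}{2} = 1 - \frac{\left(F^{2} + F^{2}\right) + 3}{2} = 1 - \frac{2 F^{2} + 3}{2} = 1 - \frac{3 + 2 F^{2}}{2} = 1 - \left(\frac{3}{2} + F^{2}\right) = - \frac{1}{2} - F^{2}$)
$X{\left(-1 \right)} l q{\left(V \right)} = \left(-1\right) 16 \left(- \frac{1}{2} - \left(-3\right)^{2}\right) = - 16 \left(- \frac{1}{2} - 9\right) = \left(-16\right) \left(- \frac{19}{2}\right) = 152$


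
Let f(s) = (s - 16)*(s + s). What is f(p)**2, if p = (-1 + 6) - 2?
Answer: 6084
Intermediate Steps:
p = 3 (p = 5 - 2 = 3)
f(s) = 2*s*(-16 + s) (f(s) = (-16 + s)*(2*s) = 2*s*(-16 + s))
f(p)**2 = (2*3*(-16 + 3))**2 = (2*3*(-13))**2 = (-78)**2 = 6084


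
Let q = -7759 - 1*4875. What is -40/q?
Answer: 20/6317 ≈ 0.0031661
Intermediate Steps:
q = -12634 (q = -7759 - 4875 = -12634)
-40/q = -40/(-12634) = -40*(-1/12634) = 20/6317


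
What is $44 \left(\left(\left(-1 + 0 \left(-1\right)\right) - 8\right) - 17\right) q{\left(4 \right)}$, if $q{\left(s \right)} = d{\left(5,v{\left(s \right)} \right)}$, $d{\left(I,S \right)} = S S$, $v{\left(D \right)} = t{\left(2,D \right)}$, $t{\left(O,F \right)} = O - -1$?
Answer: $-10296$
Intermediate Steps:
$t{\left(O,F \right)} = 1 + O$ ($t{\left(O,F \right)} = O + 1 = 1 + O$)
$v{\left(D \right)} = 3$ ($v{\left(D \right)} = 1 + 2 = 3$)
$d{\left(I,S \right)} = S^{2}$
$q{\left(s \right)} = 9$ ($q{\left(s \right)} = 3^{2} = 9$)
$44 \left(\left(\left(-1 + 0 \left(-1\right)\right) - 8\right) - 17\right) q{\left(4 \right)} = 44 \left(\left(\left(-1 + 0 \left(-1\right)\right) - 8\right) - 17\right) 9 = 44 \left(\left(\left(-1 + 0\right) - 8\right) - 17\right) 9 = 44 \left(\left(-1 - 8\right) - 17\right) 9 = 44 \left(-9 - 17\right) 9 = 44 \left(-26\right) 9 = \left(-1144\right) 9 = -10296$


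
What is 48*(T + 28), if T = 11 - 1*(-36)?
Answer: 3600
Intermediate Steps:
T = 47 (T = 11 + 36 = 47)
48*(T + 28) = 48*(47 + 28) = 48*75 = 3600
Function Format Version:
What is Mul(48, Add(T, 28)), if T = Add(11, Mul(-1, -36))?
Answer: 3600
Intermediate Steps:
T = 47 (T = Add(11, 36) = 47)
Mul(48, Add(T, 28)) = Mul(48, Add(47, 28)) = Mul(48, 75) = 3600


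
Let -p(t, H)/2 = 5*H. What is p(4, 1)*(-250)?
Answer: 2500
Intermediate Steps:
p(t, H) = -10*H
p(4, 1)*(-250) = -10*1*(-250) = -10*(-250) = 2500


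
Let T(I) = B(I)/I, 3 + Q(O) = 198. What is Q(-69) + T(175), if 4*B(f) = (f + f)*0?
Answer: 195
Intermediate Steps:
Q(O) = 195 (Q(O) = -3 + 198 = 195)
B(f) = 0 (B(f) = ((f + f)*0)/4 = ((2*f)*0)/4 = (¼)*0 = 0)
T(I) = 0 (T(I) = 0/I = 0)
Q(-69) + T(175) = 195 + 0 = 195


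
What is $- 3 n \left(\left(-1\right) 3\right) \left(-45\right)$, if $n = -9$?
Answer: $3645$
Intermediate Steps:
$- 3 n \left(\left(-1\right) 3\right) \left(-45\right) = \left(-3\right) \left(-9\right) \left(\left(-1\right) 3\right) \left(-45\right) = 27 \left(-3\right) \left(-45\right) = \left(-81\right) \left(-45\right) = 3645$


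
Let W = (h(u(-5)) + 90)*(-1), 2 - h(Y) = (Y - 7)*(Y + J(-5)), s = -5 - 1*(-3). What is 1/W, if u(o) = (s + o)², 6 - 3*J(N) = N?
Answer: 1/2120 ≈ 0.00047170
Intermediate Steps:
J(N) = 2 - N/3
s = -2 (s = -5 + 3 = -2)
u(o) = (-2 + o)²
h(Y) = 2 - (-7 + Y)*(11/3 + Y) (h(Y) = 2 - (Y - 7)*(Y + (2 - ⅓*(-5))) = 2 - (-7 + Y)*(Y + (2 + 5/3)) = 2 - (-7 + Y)*(Y + 11/3) = 2 - (-7 + Y)*(11/3 + Y))
W = 2120 (W = ((83/3 - ((-2 - 5)²)² + 10*(-2 - 5)²/3) + 90)*(-1) = ((83/3 - ((-7)²)² + (10/3)*(-7)²) + 90)*(-1) = ((83/3 - 1*49² + (10/3)*49) + 90)*(-1) = ((83/3 - 1*2401 + 490/3) + 90)*(-1) = ((83/3 - 2401 + 490/3) + 90)*(-1) = (-2210 + 90)*(-1) = -2120*(-1) = 2120)
1/W = 1/2120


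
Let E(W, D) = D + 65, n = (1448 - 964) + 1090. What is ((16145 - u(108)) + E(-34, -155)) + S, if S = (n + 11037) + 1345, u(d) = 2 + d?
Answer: 29901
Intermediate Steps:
n = 1574 (n = 484 + 1090 = 1574)
E(W, D) = 65 + D
S = 13956 (S = (1574 + 11037) + 1345 = 12611 + 1345 = 13956)
((16145 - u(108)) + E(-34, -155)) + S = ((16145 - (2 + 108)) + (65 - 155)) + 13956 = ((16145 - 1*110) - 90) + 13956 = ((16145 - 110) - 90) + 13956 = (16035 - 90) + 13956 = 15945 + 13956 = 29901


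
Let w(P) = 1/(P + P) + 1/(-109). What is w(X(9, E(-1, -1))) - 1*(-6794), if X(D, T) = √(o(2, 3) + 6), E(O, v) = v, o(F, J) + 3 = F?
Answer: 740545/109 + √5/10 ≈ 6794.2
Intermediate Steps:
o(F, J) = -3 + F
X(D, T) = √5 (X(D, T) = √((-3 + 2) + 6) = √(-1 + 6) = √5)
w(P) = -1/109 + 1/(2*P) (w(P) = 1/(2*P) - 1/109 = -1/109 + 1/(2*P))
w(X(9, E(-1, -1))) - 1*(-6794) = (109 - 2*√5)/(218*(√5)) - 1*(-6794) = (√5/5)*(109 - 2*√5)/218 + 6794 = √5*(109 - 2*√5)/1090 + 6794 = 6794 + √5*(109 - 2*√5)/1090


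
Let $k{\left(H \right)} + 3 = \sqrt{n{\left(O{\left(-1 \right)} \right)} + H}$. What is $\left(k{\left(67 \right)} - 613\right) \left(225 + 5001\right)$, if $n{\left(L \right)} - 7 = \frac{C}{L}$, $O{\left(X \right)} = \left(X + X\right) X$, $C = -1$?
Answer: $-3219216 + 18291 \sqrt{6} \approx -3.1744 \cdot 10^{6}$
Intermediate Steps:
$O{\left(X \right)} = 2 X^{2}$ ($O{\left(X \right)} = 2 X X = 2 X^{2}$)
$n{\left(L \right)} = 7 - \frac{1}{L}$
$k{\left(H \right)} = -3 + \sqrt{\frac{13}{2} + H}$ ($k{\left(H \right)} = -3 + \sqrt{\left(7 - \frac{1}{2 \left(-1\right)^{2}}\right) + H} = -3 + \sqrt{\left(7 - \frac{1}{2 \cdot 1}\right) + H} = -3 + \sqrt{\left(7 - \frac{1}{2}\right) + H} = -3 + \sqrt{\frac{13}{2} + H}$)
$\left(k{\left(67 \right)} - 613\right) \left(225 + 5001\right) = \left(\left(-3 + \frac{\sqrt{26 + 4 \cdot 67}}{2}\right) - 613\right) \left(225 + 5001\right) = \left(\left(-3 + \frac{\sqrt{26 + 268}}{2}\right) - 613\right) 5226 = \left(\left(-3 + \frac{\sqrt{294}}{2}\right) - 613\right) 5226 = \left(\left(-3 + \frac{7 \sqrt{6}}{2}\right) - 613\right) 5226 = \left(-616 + \frac{7 \sqrt{6}}{2}\right) 5226 = -3219216 + 18291 \sqrt{6}$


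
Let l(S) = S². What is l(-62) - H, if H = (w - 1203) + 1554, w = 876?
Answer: 2617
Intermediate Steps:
H = 1227 (H = (876 - 1203) + 1554 = -327 + 1554 = 1227)
l(-62) - H = (-62)² - 1*1227 = 3844 - 1227 = 2617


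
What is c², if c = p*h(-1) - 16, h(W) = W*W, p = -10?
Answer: 676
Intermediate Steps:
h(W) = W²
c = -26 (c = -10*(-1)² - 16 = -10*1 - 16 = -10 - 16 = -26)
c² = (-26)² = 676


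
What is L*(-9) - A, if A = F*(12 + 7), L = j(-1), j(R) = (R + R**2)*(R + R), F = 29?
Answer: -551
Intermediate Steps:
j(R) = 2*R*(R + R**2) (j(R) = (R + R**2)*(2*R) = 2*R*(R + R**2))
L = 0 (L = 2*(-1)**2*(1 - 1) = 2*1*0 = 0)
A = 551 (A = 29*(12 + 7) = 29*19 = 551)
L*(-9) - A = 0*(-9) - 1*551 = 0 - 551 = -551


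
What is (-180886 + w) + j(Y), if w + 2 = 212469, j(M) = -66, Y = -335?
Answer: 31515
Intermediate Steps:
w = 212467 (w = -2 + 212469 = 212467)
(-180886 + w) + j(Y) = (-180886 + 212467) - 66 = 31581 - 66 = 31515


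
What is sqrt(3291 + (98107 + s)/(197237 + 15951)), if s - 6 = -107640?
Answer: sqrt(37392758470757)/106594 ≈ 57.367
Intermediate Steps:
s = -107634 (s = 6 - 107640 = -107634)
sqrt(3291 + (98107 + s)/(197237 + 15951)) = sqrt(3291 + (98107 - 107634)/(197237 + 15951)) = sqrt(3291 - 9527/213188) = sqrt(701592181/213188) = sqrt(37392758470757)/106594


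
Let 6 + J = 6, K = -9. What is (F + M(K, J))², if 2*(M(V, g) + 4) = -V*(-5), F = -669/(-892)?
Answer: 10609/16 ≈ 663.06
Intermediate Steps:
J = 0 (J = -6 + 6 = 0)
F = ¾ (F = -669*(-1/892) = ¾ ≈ 0.75000)
M(V, g) = -4 + 5*V/2 (M(V, g) = -4 + (-V*(-5))/2 = -4 + (5*V)/2 = -4 + 5*V/2)
(F + M(K, J))² = (¾ + (-4 + (5/2)*(-9)))² = (¾ + (-4 - 45/2))² = (¾ - 53/2)² = (-103/4)² = 10609/16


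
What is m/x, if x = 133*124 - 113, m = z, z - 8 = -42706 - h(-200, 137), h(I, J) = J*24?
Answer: -45986/16379 ≈ -2.8076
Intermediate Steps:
h(I, J) = 24*J
z = -45986 (z = 8 + (-42706 - 24*137) = 8 + (-42706 - 1*3288) = 8 + (-42706 - 3288) = 8 - 45994 = -45986)
m = -45986
x = 16379 (x = 16492 - 113 = 16379)
m/x = -45986/16379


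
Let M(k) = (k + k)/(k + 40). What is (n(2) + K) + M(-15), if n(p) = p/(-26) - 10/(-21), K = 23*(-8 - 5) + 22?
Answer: -379198/1365 ≈ -277.80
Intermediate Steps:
K = -277 (K = 23*(-13) + 22 = -299 + 22 = -277)
n(p) = 10/21 - p/26 (n(p) = p*(-1/26) - 10*(-1/21) = -p/26 + 10/21 = 10/21 - p/26)
M(k) = 2*k/(40 + k) (M(k) = (2*k)/(40 + k) = 2*k/(40 + k))
(n(2) + K) + M(-15) = ((10/21 - 1/26*2) - 277) + 2*(-15)/(40 - 15) = ((10/21 - 1/13) - 277) + 2*(-15)/25 = (109/273 - 277) + 2*(-15)*(1/25) = -75512/273 - 6/5 = -379198/1365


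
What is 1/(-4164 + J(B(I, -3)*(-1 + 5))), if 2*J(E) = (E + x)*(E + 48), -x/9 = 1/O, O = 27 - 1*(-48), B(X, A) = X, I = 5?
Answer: -25/87202 ≈ -0.00028669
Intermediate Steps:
O = 75 (O = 27 + 48 = 75)
x = -3/25 (x = -9/75 = -9*1/75 = -3/25 ≈ -0.12000)
J(E) = (48 + E)*(-3/25 + E)/2 (J(E) = ((E - 3/25)*(E + 48))/2 = ((-3/25 + E)*(48 + E))/2 = ((48 + E)*(-3/25 + E))/2 = (48 + E)*(-3/25 + E)/2)
1/(-4164 + J(B(I, -3)*(-1 + 5))) = 1/(-4164 + (-72/25 + (5*(-1 + 5))²/2 + 1197*(5*(-1 + 5))/50)) = 1/(-4164 + (-72/25 + (5*4)²/2 + 1197*(5*4)/50)) = 1/(-4164 + (-72/25 + (½)*20² + (1197/50)*20)) = 1/(-4164 + (-72/25 + (½)*400 + 2394/5)) = 1/(-4164 + (-72/25 + 200 + 2394/5)) = 1/(-4164 + 16898/25) = 1/(-87202/25) = -25/87202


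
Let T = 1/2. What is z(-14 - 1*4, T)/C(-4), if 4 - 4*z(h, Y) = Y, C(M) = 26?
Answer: 7/208 ≈ 0.033654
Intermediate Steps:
T = 1/2 ≈ 0.50000
z(h, Y) = 1 - Y/4
z(-14 - 1*4, T)/C(-4) = (1 - 1/4*1/2)/26 = (1 - 1/8)*(1/26) = (7/8)*(1/26) = 7/208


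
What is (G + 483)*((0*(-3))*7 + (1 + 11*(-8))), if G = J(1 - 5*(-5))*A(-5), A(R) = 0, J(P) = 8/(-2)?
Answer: -42021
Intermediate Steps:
J(P) = -4 (J(P) = 8*(-1/2) = -4)
G = 0 (G = -4*0 = 0)
(G + 483)*((0*(-3))*7 + (1 + 11*(-8))) = (0 + 483)*((0*(-3))*7 + (1 + 11*(-8))) = 483*(0*7 + (1 - 88)) = 483*(0 - 87) = 483*(-87) = -42021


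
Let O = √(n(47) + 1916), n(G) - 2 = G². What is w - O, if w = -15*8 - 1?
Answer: -121 - √4127 ≈ -185.24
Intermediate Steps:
w = -121 (w = -120 - 1 = -121)
n(G) = 2 + G²
O = √4127 (O = √((2 + 47²) + 1916) = √((2 + 2209) + 1916) = √(2211 + 1916) = √4127 ≈ 64.242)
w - O = -121 - √4127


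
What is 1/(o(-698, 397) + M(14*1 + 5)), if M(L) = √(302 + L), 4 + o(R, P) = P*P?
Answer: 52535/8279778568 - √321/24839335704 ≈ 6.3443e-6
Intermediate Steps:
o(R, P) = -4 + P² (o(R, P) = -4 + P*P = -4 + P²)
1/(o(-698, 397) + M(14*1 + 5)) = 1/((-4 + 397²) + √(302 + (14*1 + 5))) = 1/((-4 + 157609) + √(302 + (14 + 5))) = 1/(157605 + √(302 + 19)) = 1/(157605 + √321)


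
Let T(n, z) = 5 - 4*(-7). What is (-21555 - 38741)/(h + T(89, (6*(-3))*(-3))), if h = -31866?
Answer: 60296/31833 ≈ 1.8941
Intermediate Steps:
T(n, z) = 33 (T(n, z) = 5 + 28 = 33)
(-21555 - 38741)/(h + T(89, (6*(-3))*(-3))) = (-21555 - 38741)/(-31866 + 33) = -60296/(-31833) = -60296*(-1/31833) = 60296/31833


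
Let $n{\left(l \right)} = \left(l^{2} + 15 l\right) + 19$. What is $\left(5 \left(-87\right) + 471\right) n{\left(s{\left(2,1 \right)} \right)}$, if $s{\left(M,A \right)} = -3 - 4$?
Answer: $-1332$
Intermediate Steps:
$s{\left(M,A \right)} = -7$ ($s{\left(M,A \right)} = -3 - 4 = -7$)
$n{\left(l \right)} = 19 + l^{2} + 15 l$
$\left(5 \left(-87\right) + 471\right) n{\left(s{\left(2,1 \right)} \right)} = \left(5 \left(-87\right) + 471\right) \left(19 + \left(-7\right)^{2} + 15 \left(-7\right)\right) = \left(-435 + 471\right) \left(19 + 49 - 105\right) = 36 \left(-37\right) = -1332$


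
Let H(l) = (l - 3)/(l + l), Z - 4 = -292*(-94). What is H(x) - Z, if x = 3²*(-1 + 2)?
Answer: -82355/3 ≈ -27452.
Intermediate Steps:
Z = 27452 (Z = 4 - 292*(-94) = 4 + 27448 = 27452)
x = 9 (x = 9*1 = 9)
H(l) = (-3 + l)/(2*l) (H(l) = (-3 + l)/((2*l)) = (-3 + l)*(1/(2*l)) = (-3 + l)/(2*l))
H(x) - Z = (½)*(-3 + 9)/9 - 1*27452 = (½)*(⅑)*6 - 27452 = ⅓ - 27452 = -82355/3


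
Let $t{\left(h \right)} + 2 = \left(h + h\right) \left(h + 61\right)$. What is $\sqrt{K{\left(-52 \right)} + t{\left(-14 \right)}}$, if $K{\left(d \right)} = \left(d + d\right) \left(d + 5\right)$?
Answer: $\sqrt{3570} \approx 59.749$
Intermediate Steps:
$K{\left(d \right)} = 2 d \left(5 + d\right)$
$t{\left(h \right)} = -2 + 2 h \left(61 + h\right)$ ($t{\left(h \right)} = -2 + \left(h + h\right) \left(h + 61\right) = -2 + 2 h \left(61 + h\right)$)
$\sqrt{K{\left(-52 \right)} + t{\left(-14 \right)}} = \sqrt{2 \left(-52\right) \left(5 - 52\right) + \left(-2 + 2 \left(-14\right)^{2} + 122 \left(-14\right)\right)} = \sqrt{2 \left(-52\right) \left(-47\right) - 1318} = \sqrt{4888 - 1318} = \sqrt{3570}$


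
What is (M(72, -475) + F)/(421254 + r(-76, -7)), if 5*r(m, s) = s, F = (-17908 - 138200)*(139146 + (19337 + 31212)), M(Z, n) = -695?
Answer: -148064538775/2106263 ≈ -70297.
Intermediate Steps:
F = -29612907060 (F = -156108*(139146 + 50549) = -156108*189695 = -29612907060)
r(m, s) = s/5
(M(72, -475) + F)/(421254 + r(-76, -7)) = (-695 - 29612907060)/(421254 + (⅕)*(-7)) = -29612907755/(421254 - 7/5) = -29612907755/2106263/5 = -29612907755*5/2106263 = -148064538775/2106263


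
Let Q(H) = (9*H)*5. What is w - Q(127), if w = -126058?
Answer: -131773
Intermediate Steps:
Q(H) = 45*H
w - Q(127) = -126058 - 45*127 = -126058 - 1*5715 = -126058 - 5715 = -131773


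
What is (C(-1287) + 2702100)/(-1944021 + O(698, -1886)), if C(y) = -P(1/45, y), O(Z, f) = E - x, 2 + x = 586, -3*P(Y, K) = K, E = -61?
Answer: -900557/648222 ≈ -1.3893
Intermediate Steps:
P(Y, K) = -K/3
x = 584 (x = -2 + 586 = 584)
O(Z, f) = -645 (O(Z, f) = -61 - 1*584 = -61 - 584 = -645)
C(y) = y/3 (C(y) = -(-1)*y/3 = y/3)
(C(-1287) + 2702100)/(-1944021 + O(698, -1886)) = ((1/3)*(-1287) + 2702100)/(-1944021 - 645) = (-429 + 2702100)/(-1944666) = 2701671*(-1/1944666) = -900557/648222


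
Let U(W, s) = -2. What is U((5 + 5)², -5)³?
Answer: -8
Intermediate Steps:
U((5 + 5)², -5)³ = (-2)³ = -8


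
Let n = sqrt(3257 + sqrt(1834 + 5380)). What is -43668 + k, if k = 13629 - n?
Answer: -30039 - sqrt(3257 + sqrt(7214)) ≈ -30097.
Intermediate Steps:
n = sqrt(3257 + sqrt(7214)) ≈ 57.809
k = 13629 - sqrt(3257 + sqrt(7214)) ≈ 13571.
-43668 + k = -43668 + (13629 - sqrt(3257 + sqrt(7214))) = -30039 - sqrt(3257 + sqrt(7214))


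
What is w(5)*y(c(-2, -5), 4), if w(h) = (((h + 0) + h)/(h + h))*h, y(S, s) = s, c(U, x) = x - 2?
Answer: 20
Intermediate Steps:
c(U, x) = -2 + x
w(h) = h (w(h) = ((h + h)/((2*h)))*h = ((2*h)*(1/(2*h)))*h = 1*h = h)
w(5)*y(c(-2, -5), 4) = 5*4 = 20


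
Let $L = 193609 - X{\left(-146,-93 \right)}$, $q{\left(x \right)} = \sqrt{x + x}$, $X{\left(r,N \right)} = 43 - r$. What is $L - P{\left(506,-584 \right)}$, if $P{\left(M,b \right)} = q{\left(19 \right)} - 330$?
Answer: $193750 - \sqrt{38} \approx 1.9374 \cdot 10^{5}$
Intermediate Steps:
$q{\left(x \right)} = \sqrt{2} \sqrt{x}$ ($q{\left(x \right)} = \sqrt{2 x} = \sqrt{2} \sqrt{x}$)
$L = 193420$ ($L = 193609 - \left(43 - -146\right) = 193609 - \left(43 + 146\right) = 193609 - 189 = 193420$)
$P{\left(M,b \right)} = -330 + \sqrt{38}$ ($P{\left(M,b \right)} = \sqrt{2} \sqrt{19} - 330 = \sqrt{38} - 330 = -330 + \sqrt{38}$)
$L - P{\left(506,-584 \right)} = 193420 - \left(-330 + \sqrt{38}\right) = 193420 + \left(330 - \sqrt{38}\right) = 193750 - \sqrt{38}$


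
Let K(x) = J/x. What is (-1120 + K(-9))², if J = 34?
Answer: 102292996/81 ≈ 1.2629e+6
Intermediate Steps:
K(x) = 34/x
(-1120 + K(-9))² = (-1120 + 34/(-9))² = (-1120 + 34*(-⅑))² = (-1120 - 34/9)² = (-10114/9)² = 102292996/81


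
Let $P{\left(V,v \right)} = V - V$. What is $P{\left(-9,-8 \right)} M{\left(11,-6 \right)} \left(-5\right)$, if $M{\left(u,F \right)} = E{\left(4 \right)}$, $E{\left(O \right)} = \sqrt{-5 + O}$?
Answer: $0$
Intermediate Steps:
$P{\left(V,v \right)} = 0$
$M{\left(u,F \right)} = i$ ($M{\left(u,F \right)} = \sqrt{-5 + 4} = \sqrt{-1} = i$)
$P{\left(-9,-8 \right)} M{\left(11,-6 \right)} \left(-5\right) = 0 i \left(-5\right) = 0 \left(-5\right) = 0$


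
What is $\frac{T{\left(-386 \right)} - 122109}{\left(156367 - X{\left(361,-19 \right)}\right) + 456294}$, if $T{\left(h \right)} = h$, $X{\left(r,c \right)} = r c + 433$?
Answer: $- \frac{122495}{619087} \approx -0.19786$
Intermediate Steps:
$X{\left(r,c \right)} = 433 + c r$ ($X{\left(r,c \right)} = c r + 433 = 433 + c r$)
$\frac{T{\left(-386 \right)} - 122109}{\left(156367 - X{\left(361,-19 \right)}\right) + 456294} = \frac{-386 - 122109}{\left(156367 - \left(433 - 6859\right)\right) + 456294} = - \frac{122495}{\left(156367 - \left(433 - 6859\right)\right) + 456294} = - \frac{122495}{\left(156367 - -6426\right) + 456294} = - \frac{122495}{\left(156367 + 6426\right) + 456294} = - \frac{122495}{162793 + 456294} = - \frac{122495}{619087}$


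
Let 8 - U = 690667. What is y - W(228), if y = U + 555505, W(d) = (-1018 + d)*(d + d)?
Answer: 225086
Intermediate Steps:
U = -690659 (U = 8 - 1*690667 = 8 - 690667 = -690659)
W(d) = 2*d*(-1018 + d) (W(d) = (-1018 + d)*(2*d) = 2*d*(-1018 + d))
y = -135154 (y = -690659 + 555505 = -135154)
y - W(228) = -135154 - 2*228*(-1018 + 228) = -135154 - 2*228*(-790) = -135154 - 1*(-360240) = -135154 + 360240 = 225086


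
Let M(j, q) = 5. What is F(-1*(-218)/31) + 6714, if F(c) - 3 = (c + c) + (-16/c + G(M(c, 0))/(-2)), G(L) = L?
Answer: 45456263/6758 ≈ 6726.3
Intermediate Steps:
F(c) = ½ - 16/c + 2*c (F(c) = 3 + ((c + c) + (-16/c + 5/(-2))) = 3 + (2*c + (-16/c + 5*(-½))) = 3 + (2*c + (-16/c - 5/2)) = 3 + (2*c + (-5/2 - 16/c)) = 3 + (-5/2 - 16/c + 2*c) = ½ - 16/c + 2*c)
F(-1*(-218)/31) + 6714 = (½ - 16/(-1*(-218)/31) + 2*(-1*(-218)/31)) + 6714 = (½ - 16/(218*(1/31)) + 2*(218*(1/31))) + 6714 = (½ - 16/218/31 + 2*(218/31)) + 6714 = (½ - 16*31/218 + 436/31) + 6714 = (½ - 248/109 + 436/31) + 6714 = 83051/6758 + 6714 = 45456263/6758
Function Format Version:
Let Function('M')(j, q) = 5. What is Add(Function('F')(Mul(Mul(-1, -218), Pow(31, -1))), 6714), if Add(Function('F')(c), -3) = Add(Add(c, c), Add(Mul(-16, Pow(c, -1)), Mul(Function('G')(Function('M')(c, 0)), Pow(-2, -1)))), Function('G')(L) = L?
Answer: Rational(45456263, 6758) ≈ 6726.3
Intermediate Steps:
Function('F')(c) = Add(Rational(1, 2), Mul(-16, Pow(c, -1)), Mul(2, c)) (Function('F')(c) = Add(3, Add(Add(c, c), Add(Mul(-16, Pow(c, -1)), Mul(5, Pow(-2, -1))))) = Add(3, Add(Mul(2, c), Add(Mul(-16, Pow(c, -1)), Mul(5, Rational(-1, 2))))) = Add(3, Add(Mul(2, c), Add(Mul(-16, Pow(c, -1)), Rational(-5, 2)))) = Add(3, Add(Mul(2, c), Add(Rational(-5, 2), Mul(-16, Pow(c, -1))))) = Add(3, Add(Rational(-5, 2), Mul(-16, Pow(c, -1)), Mul(2, c))) = Add(Rational(1, 2), Mul(-16, Pow(c, -1)), Mul(2, c)))
Add(Function('F')(Mul(Mul(-1, -218), Pow(31, -1))), 6714) = Add(Add(Rational(1, 2), Mul(-16, Pow(Mul(Mul(-1, -218), Pow(31, -1)), -1)), Mul(2, Mul(Mul(-1, -218), Pow(31, -1)))), 6714) = Add(Add(Rational(1, 2), Mul(-16, Pow(Mul(218, Rational(1, 31)), -1)), Mul(2, Mul(218, Rational(1, 31)))), 6714) = Add(Add(Rational(1, 2), Mul(-16, Pow(Rational(218, 31), -1)), Mul(2, Rational(218, 31))), 6714) = Add(Add(Rational(1, 2), Mul(-16, Rational(31, 218)), Rational(436, 31)), 6714) = Add(Add(Rational(1, 2), Rational(-248, 109), Rational(436, 31)), 6714) = Add(Rational(83051, 6758), 6714) = Rational(45456263, 6758)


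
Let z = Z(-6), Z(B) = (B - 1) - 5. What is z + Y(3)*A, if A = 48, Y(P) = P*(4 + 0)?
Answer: 564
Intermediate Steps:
Z(B) = -6 + B (Z(B) = (-1 + B) - 5 = -6 + B)
Y(P) = 4*P (Y(P) = P*4 = 4*P)
z = -12 (z = -6 - 6 = -12)
z + Y(3)*A = -12 + (4*3)*48 = -12 + 12*48 = -12 + 576 = 564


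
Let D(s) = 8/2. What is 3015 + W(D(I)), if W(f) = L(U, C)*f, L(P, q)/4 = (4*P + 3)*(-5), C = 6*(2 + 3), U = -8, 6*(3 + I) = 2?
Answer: 5335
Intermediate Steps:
I = -8/3 (I = -3 + (⅙)*2 = -3 + ⅓ = -8/3 ≈ -2.6667)
C = 30 (C = 6*5 = 30)
L(P, q) = -60 - 80*P (L(P, q) = 4*((4*P + 3)*(-5)) = 4*((3 + 4*P)*(-5)) = 4*(-15 - 20*P) = -60 - 80*P)
D(s) = 4 (D(s) = 8*(½) = 4)
W(f) = 580*f (W(f) = (-60 - 80*(-8))*f = (-60 + 640)*f = 580*f)
3015 + W(D(I)) = 3015 + 580*4 = 3015 + 2320 = 5335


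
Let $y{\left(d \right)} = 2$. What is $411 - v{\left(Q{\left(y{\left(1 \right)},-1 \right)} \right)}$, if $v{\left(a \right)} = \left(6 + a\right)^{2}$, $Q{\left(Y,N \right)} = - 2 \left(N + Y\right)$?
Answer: $395$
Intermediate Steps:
$Q{\left(Y,N \right)} = - 2 N - 2 Y$
$411 - v{\left(Q{\left(y{\left(1 \right)},-1 \right)} \right)} = 411 - \left(6 - 2\right)^{2} = 411 - 4^{2} = 411 - 16 = 395$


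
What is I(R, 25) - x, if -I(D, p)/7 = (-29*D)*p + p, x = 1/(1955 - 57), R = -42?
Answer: -404890851/1898 ≈ -2.1333e+5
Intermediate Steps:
x = 1/1898 ≈ 0.00052687
I(D, p) = -7*p + 203*D*p (I(D, p) = -7*((-29*D)*p + p) = -7*(-29*D*p + p) = -7*(p - 29*D*p) = -7*p + 203*D*p)
I(R, 25) - x = 7*25*(-1 + 29*(-42)) - 1*1/1898 = 7*25*(-1 - 1218) - 1/1898 = 7*25*(-1219) - 1/1898 = -213325 - 1/1898 = -404890851/1898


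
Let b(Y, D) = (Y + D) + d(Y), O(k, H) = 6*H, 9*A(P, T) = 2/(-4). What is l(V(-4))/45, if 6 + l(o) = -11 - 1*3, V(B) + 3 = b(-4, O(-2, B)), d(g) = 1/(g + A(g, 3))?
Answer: -4/9 ≈ -0.44444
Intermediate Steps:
A(P, T) = -1/18 (A(P, T) = (2/(-4))/9 = (2*(-¼))/9 = (⅑)*(-½) = -1/18)
d(g) = 1/(-1/18 + g) (d(g) = 1/(g - 1/18) = 1/(-1/18 + g))
b(Y, D) = D + Y + 18/(-1 + 18*Y) (b(Y, D) = (Y + D) + 18/(-1 + 18*Y) = (D + Y) + 18/(-1 + 18*Y) = D + Y + 18/(-1 + 18*Y))
V(B) = -529/73 + 6*B (V(B) = -3 + (18 + (-1 + 18*(-4))*(6*B - 4))/(-1 + 18*(-4)) = -3 + (18 + (-1 - 72)*(-4 + 6*B))/(-1 - 72) = -3 + (18 - 73*(-4 + 6*B))/(-73) = -3 - (18 + (292 - 438*B))/73 = -3 - (310 - 438*B)/73 = -3 + (-310/73 + 6*B) = -529/73 + 6*B)
l(o) = -20 (l(o) = -6 + (-11 - 1*3) = -6 + (-11 - 3) = -6 - 14 = -20)
l(V(-4))/45 = -20/45 = -20*1/45 = -4/9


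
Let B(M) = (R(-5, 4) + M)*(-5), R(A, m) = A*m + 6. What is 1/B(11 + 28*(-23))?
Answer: 1/3235 ≈ 0.00030912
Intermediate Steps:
R(A, m) = 6 + A*m
B(M) = 70 - 5*M (B(M) = ((6 - 5*4) + M)*(-5) = ((6 - 20) + M)*(-5) = (-14 + M)*(-5) = 70 - 5*M)
1/B(11 + 28*(-23)) = 1/(70 - 5*(11 + 28*(-23))) = 1/(70 - 5*(11 - 644)) = 1/(70 - 5*(-633)) = 1/(70 + 3165) = 1/3235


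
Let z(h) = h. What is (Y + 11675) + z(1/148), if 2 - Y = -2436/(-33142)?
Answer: 28637772223/2452508 ≈ 11677.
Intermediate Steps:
Y = 31924/16571 (Y = 2 - (-2436)/(-33142) = 2 - (-2436)*(-1)/33142 = 2 - 1*1218/16571 = 2 - 1218/16571 = 31924/16571 ≈ 1.9265)
(Y + 11675) + z(1/148) = (31924/16571 + 11675) + 1/148 = 193498349/16571 + 1/148 = 28637772223/2452508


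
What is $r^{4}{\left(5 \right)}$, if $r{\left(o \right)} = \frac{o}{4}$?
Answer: $\frac{625}{256} \approx 2.4414$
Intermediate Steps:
$r{\left(o \right)} = \frac{o}{4}$ ($r{\left(o \right)} = o \frac{1}{4} = \frac{o}{4}$)
$r^{4}{\left(5 \right)} = \left(\frac{1}{4} \cdot 5\right)^{4} = \left(\frac{5}{4}\right)^{4} = \frac{625}{256}$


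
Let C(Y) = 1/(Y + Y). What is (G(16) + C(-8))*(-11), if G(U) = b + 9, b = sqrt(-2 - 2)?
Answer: -1573/16 - 22*I ≈ -98.313 - 22.0*I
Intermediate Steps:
b = 2*I (b = sqrt(-4) = 2*I ≈ 2.0*I)
G(U) = 9 + 2*I (G(U) = 2*I + 9 = 9 + 2*I)
C(Y) = 1/(2*Y)
(G(16) + C(-8))*(-11) = ((9 + 2*I) + (1/2)/(-8))*(-11) = ((9 + 2*I) + (1/2)*(-1/8))*(-11) = ((9 + 2*I) - 1/16)*(-11) = (143/16 + 2*I)*(-11) = -1573/16 - 22*I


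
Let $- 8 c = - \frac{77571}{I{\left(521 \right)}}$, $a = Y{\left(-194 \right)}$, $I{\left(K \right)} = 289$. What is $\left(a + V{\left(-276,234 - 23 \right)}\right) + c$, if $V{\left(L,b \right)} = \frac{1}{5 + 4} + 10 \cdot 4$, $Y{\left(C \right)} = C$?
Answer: $- \frac{147293}{1224} \approx -120.34$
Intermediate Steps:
$V{\left(L,b \right)} = \frac{361}{9}$ ($V{\left(L,b \right)} = \frac{1}{9} + 40 = \frac{361}{9}$)
$a = -194$
$c = \frac{4563}{136}$ ($c = - \frac{\left(-77571\right) \frac{1}{289}}{8} = \left(- \frac{1}{8}\right) \left(- \frac{4563}{17}\right) = \frac{4563}{136} \approx 33.551$)
$\left(a + V{\left(-276,234 - 23 \right)}\right) + c = \left(-194 + \frac{361}{9}\right) + \frac{4563}{136} = - \frac{1385}{9} + \frac{4563}{136} = - \frac{147293}{1224}$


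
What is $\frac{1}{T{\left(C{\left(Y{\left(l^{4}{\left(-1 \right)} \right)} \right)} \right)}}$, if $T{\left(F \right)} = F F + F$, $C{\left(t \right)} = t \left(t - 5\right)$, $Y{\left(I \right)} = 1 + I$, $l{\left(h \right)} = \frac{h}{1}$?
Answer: $\frac{1}{30} \approx 0.033333$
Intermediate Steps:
$l{\left(h \right)} = h$ ($l{\left(h \right)} = h 1 = h$)
$C{\left(t \right)} = t \left(-5 + t\right)$
$T{\left(F \right)} = F + F^{2}$ ($T{\left(F \right)} = F^{2} + F = F + F^{2}$)
$\frac{1}{T{\left(C{\left(Y{\left(l^{4}{\left(-1 \right)} \right)} \right)} \right)}} = \frac{1}{\left(1 + \left(-1\right)^{4}\right) \left(-5 + \left(1 + \left(-1\right)^{4}\right)\right) \left(1 + \left(1 + \left(-1\right)^{4}\right) \left(-5 + \left(1 + \left(-1\right)^{4}\right)\right)\right)} = \frac{1}{\left(1 + 1\right) \left(-5 + \left(1 + 1\right)\right) \left(1 + \left(1 + 1\right) \left(-5 + \left(1 + 1\right)\right)\right)} = \frac{1}{2 \left(-5 + 2\right) \left(1 + 2 \left(-5 + 2\right)\right)} = \frac{1}{2 \left(-3\right) \left(1 + 2 \left(-3\right)\right)} = \frac{1}{\left(-6\right) \left(1 - 6\right)} = \frac{1}{\left(-6\right) \left(-5\right)} = \frac{1}{30}$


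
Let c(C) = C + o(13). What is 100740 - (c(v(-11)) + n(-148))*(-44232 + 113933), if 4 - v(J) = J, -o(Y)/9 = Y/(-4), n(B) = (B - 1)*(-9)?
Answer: -385810281/4 ≈ -9.6453e+7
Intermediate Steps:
n(B) = 9 - 9*B (n(B) = (-1 + B)*(-9) = 9 - 9*B)
o(Y) = 9*Y/4 (o(Y) = -9*Y/(-4) = -9*Y*(-1)/4 = -(-9)*Y/4 = 9*Y/4)
v(J) = 4 - J
c(C) = 117/4 + C (c(C) = C + (9/4)*13 = C + 117/4 = 117/4 + C)
100740 - (c(v(-11)) + n(-148))*(-44232 + 113933) = 100740 - ((117/4 + (4 - 1*(-11))) + (9 - 9*(-148)))*(-44232 + 113933) = 100740 - ((117/4 + (4 + 11)) + (9 + 1332))*69701 = 100740 - ((117/4 + 15) + 1341)*69701 = 100740 - (177/4 + 1341)*69701 = 100740 - 5541*69701/4 = 100740 - 1*386213241/4 = 100740 - 386213241/4 = -385810281/4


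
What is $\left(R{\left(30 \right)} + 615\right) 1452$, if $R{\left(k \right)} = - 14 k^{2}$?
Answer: $-17402220$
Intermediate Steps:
$\left(R{\left(30 \right)} + 615\right) 1452 = \left(- 14 \cdot 30^{2} + 615\right) 1452 = \left(\left(-14\right) 900 + 615\right) 1452 = \left(-12600 + 615\right) 1452 = \left(-11985\right) 1452 = -17402220$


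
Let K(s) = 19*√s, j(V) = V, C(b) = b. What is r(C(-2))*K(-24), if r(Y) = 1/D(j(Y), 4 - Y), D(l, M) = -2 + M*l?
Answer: -19*I*√6/7 ≈ -6.6486*I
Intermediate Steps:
r(Y) = 1/(-2 + Y*(4 - Y)) (r(Y) = 1/(-2 + (4 - Y)*Y) = 1/(-2 + Y*(4 - Y)))
r(C(-2))*K(-24) = (-1/(2 - 2*(-4 - 2)))*(19*√(-24)) = (-1/(2 - 2*(-6)))*(19*(2*I*√6)) = (-1/(2 + 12))*(38*I*√6) = (-1/14)*(38*I*√6) = (-1*1/14)*(38*I*√6) = -19*I*√6/7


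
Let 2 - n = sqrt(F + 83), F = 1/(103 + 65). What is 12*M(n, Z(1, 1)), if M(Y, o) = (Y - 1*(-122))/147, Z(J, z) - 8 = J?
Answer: 496/49 - sqrt(585690)/1029 ≈ 9.3787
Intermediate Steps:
Z(J, z) = 8 + J
F = 1/168 ≈ 0.0059524
n = 2 - sqrt(585690)/84 (n = 2 - sqrt(1/168 + 83) = 2 - sqrt(13945/168) = 2 - sqrt(585690)/84 ≈ -7.1108)
M(Y, o) = 122/147 + Y/147 (M(Y, o) = (Y + 122)*(1/147) = (122 + Y)*(1/147) = 122/147 + Y/147)
12*M(n, Z(1, 1)) = 12*(122/147 + (2 - sqrt(585690)/84)/147) = 12*(122/147 + (2/147 - sqrt(585690)/12348)) = 12*(124/147 - sqrt(585690)/12348) = 496/49 - sqrt(585690)/1029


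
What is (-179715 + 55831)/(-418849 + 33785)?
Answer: 30971/96266 ≈ 0.32172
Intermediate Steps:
(-179715 + 55831)/(-418849 + 33785) = -123884/(-385064) = -123884*(-1/385064) = 30971/96266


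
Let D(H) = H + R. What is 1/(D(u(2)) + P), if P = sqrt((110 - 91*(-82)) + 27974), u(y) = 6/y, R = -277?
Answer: -137/19765 - sqrt(35546)/39530 ≈ -0.011701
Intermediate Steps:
D(H) = -277 + H (D(H) = H - 277 = -277 + H)
P = sqrt(35546) (P = sqrt((110 + 7462) + 27974) = sqrt(7572 + 27974) = sqrt(35546) ≈ 188.54)
1/(D(u(2)) + P) = 1/((-277 + 6/2) + sqrt(35546)) = 1/((-277 + 6*(1/2)) + sqrt(35546)) = 1/((-277 + 3) + sqrt(35546)) = 1/(-274 + sqrt(35546))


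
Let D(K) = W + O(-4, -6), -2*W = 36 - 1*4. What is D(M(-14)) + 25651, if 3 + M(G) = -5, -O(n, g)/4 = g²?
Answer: 25491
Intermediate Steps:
O(n, g) = -4*g²
W = -16 (W = -(36 - 1*4)/2 = -(36 - 4)/2 = -½*32 = -16)
M(G) = -8 (M(G) = -3 - 5 = -8)
D(K) = -160 (D(K) = -16 - 4*(-6)² = -16 - 4*36 = -16 - 144 = -160)
D(M(-14)) + 25651 = -160 + 25651 = 25491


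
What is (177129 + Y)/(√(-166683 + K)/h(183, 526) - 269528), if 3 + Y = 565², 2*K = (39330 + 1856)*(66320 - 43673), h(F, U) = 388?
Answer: -5034962609256608/2734080004467877 - 288876282*√12950083/2734080004467877 ≈ -1.8419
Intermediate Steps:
K = 466369671 (K = ((39330 + 1856)*(66320 - 43673))/2 = (41186*22647)/2 = (½)*932739342 = 466369671)
Y = 319222 (Y = -3 + 565² = -3 + 319225 = 319222)
(177129 + Y)/(√(-166683 + K)/h(183, 526) - 269528) = (177129 + 319222)/(√(-166683 + 466369671)/388 - 269528) = 496351/(√466202988*(1/388) - 269528) = 496351/((6*√12950083)*(1/388) - 269528) = 496351/(3*√12950083/194 - 269528) = 496351/(-269528 + 3*√12950083/194)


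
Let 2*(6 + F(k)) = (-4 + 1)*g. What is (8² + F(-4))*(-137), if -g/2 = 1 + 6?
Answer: -10823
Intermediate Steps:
g = -14 (g = -2*(1 + 6) = -2*7 = -14)
F(k) = 15 (F(k) = -6 + ((-4 + 1)*(-14))/2 = -6 + (-3*(-14))/2 = -6 + (½)*42 = -6 + 21 = 15)
(8² + F(-4))*(-137) = (8² + 15)*(-137) = (64 + 15)*(-137) = 79*(-137) = -10823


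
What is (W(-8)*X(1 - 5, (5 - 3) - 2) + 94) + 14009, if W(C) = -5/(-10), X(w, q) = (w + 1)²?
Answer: 28215/2 ≈ 14108.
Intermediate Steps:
X(w, q) = (1 + w)²
W(C) = ½ (W(C) = -5*(-⅒) = ½)
(W(-8)*X(1 - 5, (5 - 3) - 2) + 94) + 14009 = ((1 + (1 - 5))²/2 + 94) + 14009 = ((1 - 4)²/2 + 94) + 14009 = ((½)*(-3)² + 94) + 14009 = ((½)*9 + 94) + 14009 = (9/2 + 94) + 14009 = 197/2 + 14009 = 28215/2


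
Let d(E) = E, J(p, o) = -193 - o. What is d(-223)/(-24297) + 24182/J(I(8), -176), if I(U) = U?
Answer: -587546263/413049 ≈ -1422.5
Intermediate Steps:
d(-223)/(-24297) + 24182/J(I(8), -176) = -223/(-24297) + 24182/(-193 - 1*(-176)) = -223*(-1/24297) + 24182/(-193 + 176) = 223/24297 + 24182/(-17) = 223/24297 + 24182*(-1/17) = 223/24297 - 24182/17 = -587546263/413049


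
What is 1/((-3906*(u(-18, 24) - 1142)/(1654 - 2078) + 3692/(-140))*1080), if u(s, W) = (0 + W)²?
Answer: -371/2099768724 ≈ -1.7669e-7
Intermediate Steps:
u(s, W) = W²
1/((-3906*(u(-18, 24) - 1142)/(1654 - 2078) + 3692/(-140))*1080) = 1/((-3906*(24² - 1142)/(1654 - 2078) + 3692/(-140))*1080) = 1/((-3906/((-424/(576 - 1142))) + 3692*(-1/140))*1080) = 1/((-3906/((-424/(-566))) - 923/35)*1080) = 1/((-3906/((-424*(-1/566))) - 923/35)*1080) = 1/((-3906/212/283 - 923/35)*1080) = 1/((-3906*283/212 - 923/35)*1080) = 1/((-552699/106 - 923/35)*1080) = 1/(-19442303/3710*1080) = 1/(-2099768724/371) = -371/2099768724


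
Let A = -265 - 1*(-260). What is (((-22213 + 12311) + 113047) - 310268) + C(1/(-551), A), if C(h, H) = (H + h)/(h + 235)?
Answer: -6704779322/32371 ≈ -2.0712e+5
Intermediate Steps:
A = -5 (A = -265 + 260 = -5)
C(h, H) = (H + h)/(235 + h)
(((-22213 + 12311) + 113047) - 310268) + C(1/(-551), A) = (((-22213 + 12311) + 113047) - 310268) + (-5 + 1/(-551))/(235 + 1/(-551)) = ((-9902 + 113047) - 310268) + (-5 - 1/551)/(235 - 1/551) = (103145 - 310268) - 2756/551/(129484/551) = -207123 + (551/129484)*(-2756/551) = -207123 - 689/32371 = -6704779322/32371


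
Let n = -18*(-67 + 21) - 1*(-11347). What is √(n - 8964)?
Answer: 13*√19 ≈ 56.666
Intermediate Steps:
n = 12175 (n = -18*(-46) + 11347 = 828 + 11347 = 12175)
√(n - 8964) = √(12175 - 8964) = √3211 = 13*√19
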